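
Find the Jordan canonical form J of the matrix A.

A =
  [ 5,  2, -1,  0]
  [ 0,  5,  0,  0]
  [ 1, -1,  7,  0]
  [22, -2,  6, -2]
J_1(-2) ⊕ J_1(5) ⊕ J_2(6)

The characteristic polynomial is
  det(x·I − A) = x^4 - 15*x^3 + 62*x^2 + 12*x - 360 = (x - 6)^2*(x - 5)*(x + 2)

Eigenvalues and multiplicities (the geometric multiplicity of λ is n − rank(A − λI), which equals the number of Jordan blocks for λ):
  λ = -2: algebraic multiplicity = 1, geometric multiplicity = 1
  λ = 5: algebraic multiplicity = 1, geometric multiplicity = 1
  λ = 6: algebraic multiplicity = 2, geometric multiplicity = 1

Determining the block sizes for each eigenvalue:
  λ = -2: one block (gm = 1), so the single block has size am = 1 → block sizes [1]
  λ = 5: one block (gm = 1), so the single block has size am = 1 → block sizes [1]
  λ = 6: one block (gm = 1), so the single block has size am = 2 → block sizes [2]

Assembling the blocks gives a Jordan form
J =
  [-2, 0, 0, 0]
  [ 0, 5, 0, 0]
  [ 0, 0, 6, 1]
  [ 0, 0, 0, 6]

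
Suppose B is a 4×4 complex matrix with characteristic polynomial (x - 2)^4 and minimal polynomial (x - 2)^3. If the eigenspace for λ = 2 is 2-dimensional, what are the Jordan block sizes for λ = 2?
Block sizes for λ = 2: [3, 1]

Step 1 — from the characteristic polynomial, algebraic multiplicity of λ = 2 is 4. From dim ker(B − (2)·I) = 2, there are exactly 2 Jordan blocks for λ = 2.
Step 2 — from the minimal polynomial, the factor (x − 2)^3 tells us the largest block for λ = 2 has size 3.
Step 3 — with total size 4, 2 blocks, and largest block 3, the block sizes (in nonincreasing order) are [3, 1].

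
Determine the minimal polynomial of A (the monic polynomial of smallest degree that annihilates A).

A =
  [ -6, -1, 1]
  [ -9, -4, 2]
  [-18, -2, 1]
x^3 + 9*x^2 + 27*x + 27

The characteristic polynomial is χ_A(x) = (x + 3)^3, so the eigenvalues are known. The minimal polynomial is
  m_A(x) = Π_λ (x − λ)^{k_λ}
where k_λ is the size of the *largest* Jordan block for λ (equivalently, the smallest k with (A − λI)^k v = 0 for every generalised eigenvector v of λ).

  λ = -3: largest Jordan block has size 3, contributing (x + 3)^3

So m_A(x) = (x + 3)^3 = x^3 + 9*x^2 + 27*x + 27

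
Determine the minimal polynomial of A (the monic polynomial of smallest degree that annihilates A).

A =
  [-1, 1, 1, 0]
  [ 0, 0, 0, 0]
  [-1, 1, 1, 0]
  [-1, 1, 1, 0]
x^2

The characteristic polynomial is χ_A(x) = x^4, so the eigenvalues are known. The minimal polynomial is
  m_A(x) = Π_λ (x − λ)^{k_λ}
where k_λ is the size of the *largest* Jordan block for λ (equivalently, the smallest k with (A − λI)^k v = 0 for every generalised eigenvector v of λ).

  λ = 0: largest Jordan block has size 2, contributing (x − 0)^2

So m_A(x) = x^2 = x^2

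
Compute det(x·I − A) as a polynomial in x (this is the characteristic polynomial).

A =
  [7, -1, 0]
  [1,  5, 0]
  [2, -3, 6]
x^3 - 18*x^2 + 108*x - 216

Expanding det(x·I − A) (e.g. by cofactor expansion or by noting that A is similar to its Jordan form J, which has the same characteristic polynomial as A) gives
  χ_A(x) = x^3 - 18*x^2 + 108*x - 216
which factors as (x - 6)^3. The eigenvalues (with algebraic multiplicities) are λ = 6 with multiplicity 3.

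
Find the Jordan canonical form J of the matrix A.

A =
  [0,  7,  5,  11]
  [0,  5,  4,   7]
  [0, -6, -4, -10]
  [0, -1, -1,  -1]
J_3(0) ⊕ J_1(0)

The characteristic polynomial is
  det(x·I − A) = x^4

Eigenvalues and multiplicities (the geometric multiplicity of λ is n − rank(A − λI), which equals the number of Jordan blocks for λ):
  λ = 0: algebraic multiplicity = 4, geometric multiplicity = 2

Determining the block sizes for each eigenvalue:
  λ = 0: with am = 4 and gm = 2, the partition is not yet determined (e.g. several partitions of 4 into 2 parts exist). Let N = A − (0)·I. Computing rank(N^1) = 2, rank(N^2) = 1, rank(N^3) = 0; the number of blocks of size ≥ j is rank(N^{j−1}) − rank(N^j), giving [2, 1, 1]. So we have 1 block(s) of size 3, 1 block(s) of size 1 → block sizes [3, 1]

Assembling the blocks gives a Jordan form
J =
  [0, 1, 0, 0]
  [0, 0, 1, 0]
  [0, 0, 0, 0]
  [0, 0, 0, 0]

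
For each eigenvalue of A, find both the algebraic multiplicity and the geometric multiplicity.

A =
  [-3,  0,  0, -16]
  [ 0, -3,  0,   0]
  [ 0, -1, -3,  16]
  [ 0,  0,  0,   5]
λ = -3: alg = 3, geom = 2; λ = 5: alg = 1, geom = 1

Step 1 — factor the characteristic polynomial to read off the algebraic multiplicities:
  χ_A(x) = (x - 5)*(x + 3)^3

Step 2 — compute geometric multiplicities via the rank-nullity identity g(λ) = n − rank(A − λI):
  rank(A − (-3)·I) = 2, so dim ker(A − (-3)·I) = n − 2 = 2
  rank(A − (5)·I) = 3, so dim ker(A − (5)·I) = n − 3 = 1

Summary:
  λ = -3: algebraic multiplicity = 3, geometric multiplicity = 2
  λ = 5: algebraic multiplicity = 1, geometric multiplicity = 1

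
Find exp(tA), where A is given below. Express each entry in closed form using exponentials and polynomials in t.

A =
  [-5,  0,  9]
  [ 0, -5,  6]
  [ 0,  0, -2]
e^{tA} =
  [exp(-5*t), 0, 3*exp(-2*t) - 3*exp(-5*t)]
  [0, exp(-5*t), 2*exp(-2*t) - 2*exp(-5*t)]
  [0, 0, exp(-2*t)]

Strategy: write A = P · J · P⁻¹ where J is a Jordan canonical form, so e^{tA} = P · e^{tJ} · P⁻¹, and e^{tJ} can be computed block-by-block.

A has Jordan form
J =
  [-5,  0,  0]
  [ 0, -5,  0]
  [ 0,  0, -2]
(up to reordering of blocks).

Per-block formulas:
  For a 1×1 block at λ = -5: exp(t · [-5]) = [e^(-5t)].
  For a 1×1 block at λ = -2: exp(t · [-2]) = [e^(-2t)].

After assembling e^{tJ} and conjugating by P, we get:

e^{tA} =
  [exp(-5*t), 0, 3*exp(-2*t) - 3*exp(-5*t)]
  [0, exp(-5*t), 2*exp(-2*t) - 2*exp(-5*t)]
  [0, 0, exp(-2*t)]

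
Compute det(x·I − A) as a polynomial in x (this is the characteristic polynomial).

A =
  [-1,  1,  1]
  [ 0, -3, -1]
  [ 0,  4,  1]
x^3 + 3*x^2 + 3*x + 1

Expanding det(x·I − A) (e.g. by cofactor expansion or by noting that A is similar to its Jordan form J, which has the same characteristic polynomial as A) gives
  χ_A(x) = x^3 + 3*x^2 + 3*x + 1
which factors as (x + 1)^3. The eigenvalues (with algebraic multiplicities) are λ = -1 with multiplicity 3.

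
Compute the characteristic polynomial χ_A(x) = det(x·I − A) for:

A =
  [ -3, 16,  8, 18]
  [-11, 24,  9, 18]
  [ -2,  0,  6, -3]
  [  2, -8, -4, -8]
x^4 - 19*x^3 + 126*x^2 - 324*x + 216

Expanding det(x·I − A) (e.g. by cofactor expansion or by noting that A is similar to its Jordan form J, which has the same characteristic polynomial as A) gives
  χ_A(x) = x^4 - 19*x^3 + 126*x^2 - 324*x + 216
which factors as (x - 6)^3*(x - 1). The eigenvalues (with algebraic multiplicities) are λ = 1 with multiplicity 1, λ = 6 with multiplicity 3.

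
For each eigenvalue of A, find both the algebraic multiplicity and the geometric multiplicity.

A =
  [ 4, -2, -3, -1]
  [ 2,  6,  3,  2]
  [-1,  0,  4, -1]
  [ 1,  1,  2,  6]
λ = 5: alg = 4, geom = 2

Step 1 — factor the characteristic polynomial to read off the algebraic multiplicities:
  χ_A(x) = (x - 5)^4

Step 2 — compute geometric multiplicities via the rank-nullity identity g(λ) = n − rank(A − λI):
  rank(A − (5)·I) = 2, so dim ker(A − (5)·I) = n − 2 = 2

Summary:
  λ = 5: algebraic multiplicity = 4, geometric multiplicity = 2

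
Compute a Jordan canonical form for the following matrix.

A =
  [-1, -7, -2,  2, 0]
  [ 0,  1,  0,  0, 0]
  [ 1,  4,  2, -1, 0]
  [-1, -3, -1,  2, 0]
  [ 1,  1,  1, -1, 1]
J_2(1) ⊕ J_2(1) ⊕ J_1(1)

The characteristic polynomial is
  det(x·I − A) = x^5 - 5*x^4 + 10*x^3 - 10*x^2 + 5*x - 1 = (x - 1)^5

Eigenvalues and multiplicities (the geometric multiplicity of λ is n − rank(A − λI), which equals the number of Jordan blocks for λ):
  λ = 1: algebraic multiplicity = 5, geometric multiplicity = 3

Determining the block sizes for each eigenvalue:
  λ = 1: with am = 5 and gm = 3, the partition is not yet determined (e.g. several partitions of 5 into 3 parts exist). Let N = A − (1)·I. Computing rank(N^1) = 2, rank(N^2) = 0; the number of blocks of size ≥ j is rank(N^{j−1}) − rank(N^j), giving [3, 2]. So we have 2 block(s) of size 2, 1 block(s) of size 1 → block sizes [2, 2, 1]

Assembling the blocks gives a Jordan form
J =
  [1, 1, 0, 0, 0]
  [0, 1, 0, 0, 0]
  [0, 0, 1, 1, 0]
  [0, 0, 0, 1, 0]
  [0, 0, 0, 0, 1]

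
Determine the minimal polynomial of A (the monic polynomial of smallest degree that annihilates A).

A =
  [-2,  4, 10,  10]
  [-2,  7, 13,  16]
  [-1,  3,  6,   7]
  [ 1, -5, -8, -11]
x^3

The characteristic polynomial is χ_A(x) = x^4, so the eigenvalues are known. The minimal polynomial is
  m_A(x) = Π_λ (x − λ)^{k_λ}
where k_λ is the size of the *largest* Jordan block for λ (equivalently, the smallest k with (A − λI)^k v = 0 for every generalised eigenvector v of λ).

  λ = 0: largest Jordan block has size 3, contributing (x − 0)^3

So m_A(x) = x^3 = x^3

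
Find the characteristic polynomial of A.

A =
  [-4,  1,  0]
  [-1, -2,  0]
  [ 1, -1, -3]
x^3 + 9*x^2 + 27*x + 27

Expanding det(x·I − A) (e.g. by cofactor expansion or by noting that A is similar to its Jordan form J, which has the same characteristic polynomial as A) gives
  χ_A(x) = x^3 + 9*x^2 + 27*x + 27
which factors as (x + 3)^3. The eigenvalues (with algebraic multiplicities) are λ = -3 with multiplicity 3.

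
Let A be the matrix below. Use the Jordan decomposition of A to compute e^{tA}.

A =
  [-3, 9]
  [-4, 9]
e^{tA} =
  [-6*t*exp(3*t) + exp(3*t), 9*t*exp(3*t)]
  [-4*t*exp(3*t), 6*t*exp(3*t) + exp(3*t)]

Strategy: write A = P · J · P⁻¹ where J is a Jordan canonical form, so e^{tA} = P · e^{tJ} · P⁻¹, and e^{tJ} can be computed block-by-block.

A has Jordan form
J =
  [3, 1]
  [0, 3]
(up to reordering of blocks).

Per-block formulas:
  For a 2×2 Jordan block J_2(3): exp(t · J_2(3)) = e^(3t)·(I + t·N), where N is the 2×2 nilpotent shift.

After assembling e^{tJ} and conjugating by P, we get:

e^{tA} =
  [-6*t*exp(3*t) + exp(3*t), 9*t*exp(3*t)]
  [-4*t*exp(3*t), 6*t*exp(3*t) + exp(3*t)]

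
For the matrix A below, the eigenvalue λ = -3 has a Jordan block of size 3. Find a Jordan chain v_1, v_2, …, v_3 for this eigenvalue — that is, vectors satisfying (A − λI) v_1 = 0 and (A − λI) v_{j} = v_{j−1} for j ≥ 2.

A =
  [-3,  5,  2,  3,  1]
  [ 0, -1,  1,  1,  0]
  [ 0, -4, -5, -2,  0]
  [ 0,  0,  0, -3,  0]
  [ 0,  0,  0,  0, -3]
A Jordan chain for λ = -3 of length 3:
v_1 = (2, 0, 0, 0, 0)ᵀ
v_2 = (5, 2, -4, 0, 0)ᵀ
v_3 = (0, 1, 0, 0, 0)ᵀ

Let N = A − (-3)·I. We want v_3 with N^3 v_3 = 0 but N^2 v_3 ≠ 0; then v_{j-1} := N · v_j for j = 3, …, 2.

Pick v_3 = (0, 1, 0, 0, 0)ᵀ.
Then v_2 = N · v_3 = (5, 2, -4, 0, 0)ᵀ.
Then v_1 = N · v_2 = (2, 0, 0, 0, 0)ᵀ.

Sanity check: (A − (-3)·I) v_1 = (0, 0, 0, 0, 0)ᵀ = 0. ✓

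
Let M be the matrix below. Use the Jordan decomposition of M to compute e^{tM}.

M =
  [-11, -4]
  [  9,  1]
e^{tM} =
  [-6*t*exp(-5*t) + exp(-5*t), -4*t*exp(-5*t)]
  [9*t*exp(-5*t), 6*t*exp(-5*t) + exp(-5*t)]

Strategy: write M = P · J · P⁻¹ where J is a Jordan canonical form, so e^{tM} = P · e^{tJ} · P⁻¹, and e^{tJ} can be computed block-by-block.

M has Jordan form
J =
  [-5,  1]
  [ 0, -5]
(up to reordering of blocks).

Per-block formulas:
  For a 2×2 Jordan block J_2(-5): exp(t · J_2(-5)) = e^(-5t)·(I + t·N), where N is the 2×2 nilpotent shift.

After assembling e^{tJ} and conjugating by P, we get:

e^{tM} =
  [-6*t*exp(-5*t) + exp(-5*t), -4*t*exp(-5*t)]
  [9*t*exp(-5*t), 6*t*exp(-5*t) + exp(-5*t)]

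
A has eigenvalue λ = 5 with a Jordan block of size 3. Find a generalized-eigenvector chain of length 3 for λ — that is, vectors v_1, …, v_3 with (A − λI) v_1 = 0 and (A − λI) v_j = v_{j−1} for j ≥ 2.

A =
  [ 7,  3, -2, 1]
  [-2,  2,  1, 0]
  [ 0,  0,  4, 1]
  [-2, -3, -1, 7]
A Jordan chain for λ = 5 of length 3:
v_1 = (-4, 2, -2, -2)ᵀ
v_2 = (2, -2, 0, -2)ᵀ
v_3 = (1, 0, 0, 0)ᵀ

Let N = A − (5)·I. We want v_3 with N^3 v_3 = 0 but N^2 v_3 ≠ 0; then v_{j-1} := N · v_j for j = 3, …, 2.

Pick v_3 = (1, 0, 0, 0)ᵀ.
Then v_2 = N · v_3 = (2, -2, 0, -2)ᵀ.
Then v_1 = N · v_2 = (-4, 2, -2, -2)ᵀ.

Sanity check: (A − (5)·I) v_1 = (0, 0, 0, 0)ᵀ = 0. ✓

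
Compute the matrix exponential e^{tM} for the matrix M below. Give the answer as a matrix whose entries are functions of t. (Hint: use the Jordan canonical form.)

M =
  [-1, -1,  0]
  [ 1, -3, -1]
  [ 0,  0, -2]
e^{tM} =
  [t*exp(-2*t) + exp(-2*t), -t*exp(-2*t), t^2*exp(-2*t)/2]
  [t*exp(-2*t), -t*exp(-2*t) + exp(-2*t), t^2*exp(-2*t)/2 - t*exp(-2*t)]
  [0, 0, exp(-2*t)]

Strategy: write M = P · J · P⁻¹ where J is a Jordan canonical form, so e^{tM} = P · e^{tJ} · P⁻¹, and e^{tJ} can be computed block-by-block.

M has Jordan form
J =
  [-2,  1,  0]
  [ 0, -2,  1]
  [ 0,  0, -2]
(up to reordering of blocks).

Per-block formulas:
  For a 3×3 Jordan block J_3(-2): exp(t · J_3(-2)) = e^(-2t)·(I + t·N + (t^2/2)·N^2), where N is the 3×3 nilpotent shift.

After assembling e^{tJ} and conjugating by P, we get:

e^{tM} =
  [t*exp(-2*t) + exp(-2*t), -t*exp(-2*t), t^2*exp(-2*t)/2]
  [t*exp(-2*t), -t*exp(-2*t) + exp(-2*t), t^2*exp(-2*t)/2 - t*exp(-2*t)]
  [0, 0, exp(-2*t)]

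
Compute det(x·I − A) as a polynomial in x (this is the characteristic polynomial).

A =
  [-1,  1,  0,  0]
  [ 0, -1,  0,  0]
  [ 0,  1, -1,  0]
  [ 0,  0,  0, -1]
x^4 + 4*x^3 + 6*x^2 + 4*x + 1

Expanding det(x·I − A) (e.g. by cofactor expansion or by noting that A is similar to its Jordan form J, which has the same characteristic polynomial as A) gives
  χ_A(x) = x^4 + 4*x^3 + 6*x^2 + 4*x + 1
which factors as (x + 1)^4. The eigenvalues (with algebraic multiplicities) are λ = -1 with multiplicity 4.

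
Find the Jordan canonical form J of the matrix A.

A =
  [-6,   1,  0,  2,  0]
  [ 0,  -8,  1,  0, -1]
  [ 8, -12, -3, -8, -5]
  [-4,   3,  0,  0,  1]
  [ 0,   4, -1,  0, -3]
J_3(-4) ⊕ J_2(-4)

The characteristic polynomial is
  det(x·I − A) = x^5 + 20*x^4 + 160*x^3 + 640*x^2 + 1280*x + 1024 = (x + 4)^5

Eigenvalues and multiplicities (the geometric multiplicity of λ is n − rank(A − λI), which equals the number of Jordan blocks for λ):
  λ = -4: algebraic multiplicity = 5, geometric multiplicity = 2

Determining the block sizes for each eigenvalue:
  λ = -4: with am = 5 and gm = 2, the partition is not yet determined (e.g. several partitions of 5 into 2 parts exist). Let N = A − (-4)·I. Computing rank(N^1) = 3, rank(N^2) = 1, rank(N^3) = 0; the number of blocks of size ≥ j is rank(N^{j−1}) − rank(N^j), giving [2, 2, 1]. So we have 1 block(s) of size 3, 1 block(s) of size 2 → block sizes [3, 2]

Assembling the blocks gives a Jordan form
J =
  [-4,  1,  0,  0,  0]
  [ 0, -4,  1,  0,  0]
  [ 0,  0, -4,  0,  0]
  [ 0,  0,  0, -4,  1]
  [ 0,  0,  0,  0, -4]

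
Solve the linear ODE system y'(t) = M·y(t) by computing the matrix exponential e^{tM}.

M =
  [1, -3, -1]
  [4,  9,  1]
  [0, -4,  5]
e^{tM} =
  [2*t^2*exp(5*t) - 4*t*exp(5*t) + exp(5*t), 2*t^2*exp(5*t) - 3*t*exp(5*t), t^2*exp(5*t)/2 - t*exp(5*t)]
  [4*t*exp(5*t), 4*t*exp(5*t) + exp(5*t), t*exp(5*t)]
  [-8*t^2*exp(5*t), -8*t^2*exp(5*t) - 4*t*exp(5*t), -2*t^2*exp(5*t) + exp(5*t)]

Strategy: write M = P · J · P⁻¹ where J is a Jordan canonical form, so e^{tM} = P · e^{tJ} · P⁻¹, and e^{tJ} can be computed block-by-block.

M has Jordan form
J =
  [5, 1, 0]
  [0, 5, 1]
  [0, 0, 5]
(up to reordering of blocks).

Per-block formulas:
  For a 3×3 Jordan block J_3(5): exp(t · J_3(5)) = e^(5t)·(I + t·N + (t^2/2)·N^2), where N is the 3×3 nilpotent shift.

After assembling e^{tJ} and conjugating by P, we get:

e^{tM} =
  [2*t^2*exp(5*t) - 4*t*exp(5*t) + exp(5*t), 2*t^2*exp(5*t) - 3*t*exp(5*t), t^2*exp(5*t)/2 - t*exp(5*t)]
  [4*t*exp(5*t), 4*t*exp(5*t) + exp(5*t), t*exp(5*t)]
  [-8*t^2*exp(5*t), -8*t^2*exp(5*t) - 4*t*exp(5*t), -2*t^2*exp(5*t) + exp(5*t)]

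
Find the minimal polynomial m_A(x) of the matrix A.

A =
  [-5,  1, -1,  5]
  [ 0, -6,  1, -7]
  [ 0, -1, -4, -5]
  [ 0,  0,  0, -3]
x^3 + 13*x^2 + 55*x + 75

The characteristic polynomial is χ_A(x) = (x + 3)*(x + 5)^3, so the eigenvalues are known. The minimal polynomial is
  m_A(x) = Π_λ (x − λ)^{k_λ}
where k_λ is the size of the *largest* Jordan block for λ (equivalently, the smallest k with (A − λI)^k v = 0 for every generalised eigenvector v of λ).

  λ = -5: largest Jordan block has size 2, contributing (x + 5)^2
  λ = -3: largest Jordan block has size 1, contributing (x + 3)

So m_A(x) = (x + 3)*(x + 5)^2 = x^3 + 13*x^2 + 55*x + 75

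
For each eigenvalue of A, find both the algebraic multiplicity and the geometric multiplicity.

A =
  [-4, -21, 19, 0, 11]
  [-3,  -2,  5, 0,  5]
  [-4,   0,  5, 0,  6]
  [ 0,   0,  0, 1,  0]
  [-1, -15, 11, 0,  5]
λ = 1: alg = 5, geom = 3

Step 1 — factor the characteristic polynomial to read off the algebraic multiplicities:
  χ_A(x) = (x - 1)^5

Step 2 — compute geometric multiplicities via the rank-nullity identity g(λ) = n − rank(A − λI):
  rank(A − (1)·I) = 2, so dim ker(A − (1)·I) = n − 2 = 3

Summary:
  λ = 1: algebraic multiplicity = 5, geometric multiplicity = 3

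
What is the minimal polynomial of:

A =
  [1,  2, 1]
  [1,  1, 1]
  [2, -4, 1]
x^3 - 3*x^2 + 3*x - 1

The characteristic polynomial is χ_A(x) = (x - 1)^3, so the eigenvalues are known. The minimal polynomial is
  m_A(x) = Π_λ (x − λ)^{k_λ}
where k_λ is the size of the *largest* Jordan block for λ (equivalently, the smallest k with (A − λI)^k v = 0 for every generalised eigenvector v of λ).

  λ = 1: largest Jordan block has size 3, contributing (x − 1)^3

So m_A(x) = (x - 1)^3 = x^3 - 3*x^2 + 3*x - 1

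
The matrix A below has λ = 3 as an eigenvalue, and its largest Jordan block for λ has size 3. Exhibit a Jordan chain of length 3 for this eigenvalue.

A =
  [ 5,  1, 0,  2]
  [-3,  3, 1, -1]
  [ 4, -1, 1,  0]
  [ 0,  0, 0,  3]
A Jordan chain for λ = 3 of length 3:
v_1 = (1, -2, 3, 0)ᵀ
v_2 = (2, -3, 4, 0)ᵀ
v_3 = (1, 0, 0, 0)ᵀ

Let N = A − (3)·I. We want v_3 with N^3 v_3 = 0 but N^2 v_3 ≠ 0; then v_{j-1} := N · v_j for j = 3, …, 2.

Pick v_3 = (1, 0, 0, 0)ᵀ.
Then v_2 = N · v_3 = (2, -3, 4, 0)ᵀ.
Then v_1 = N · v_2 = (1, -2, 3, 0)ᵀ.

Sanity check: (A − (3)·I) v_1 = (0, 0, 0, 0)ᵀ = 0. ✓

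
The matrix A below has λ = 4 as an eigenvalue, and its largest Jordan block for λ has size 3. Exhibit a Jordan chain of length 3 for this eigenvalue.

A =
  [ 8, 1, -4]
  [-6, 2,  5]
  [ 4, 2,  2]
A Jordan chain for λ = 4 of length 3:
v_1 = (-6, 8, -4)ᵀ
v_2 = (4, -6, 4)ᵀ
v_3 = (1, 0, 0)ᵀ

Let N = A − (4)·I. We want v_3 with N^3 v_3 = 0 but N^2 v_3 ≠ 0; then v_{j-1} := N · v_j for j = 3, …, 2.

Pick v_3 = (1, 0, 0)ᵀ.
Then v_2 = N · v_3 = (4, -6, 4)ᵀ.
Then v_1 = N · v_2 = (-6, 8, -4)ᵀ.

Sanity check: (A − (4)·I) v_1 = (0, 0, 0)ᵀ = 0. ✓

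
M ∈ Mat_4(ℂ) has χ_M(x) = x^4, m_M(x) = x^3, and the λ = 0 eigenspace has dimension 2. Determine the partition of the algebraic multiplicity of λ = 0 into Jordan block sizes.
Block sizes for λ = 0: [3, 1]

Step 1 — from the characteristic polynomial, algebraic multiplicity of λ = 0 is 4. From dim ker(M − (0)·I) = 2, there are exactly 2 Jordan blocks for λ = 0.
Step 2 — from the minimal polynomial, the factor (x − 0)^3 tells us the largest block for λ = 0 has size 3.
Step 3 — with total size 4, 2 blocks, and largest block 3, the block sizes (in nonincreasing order) are [3, 1].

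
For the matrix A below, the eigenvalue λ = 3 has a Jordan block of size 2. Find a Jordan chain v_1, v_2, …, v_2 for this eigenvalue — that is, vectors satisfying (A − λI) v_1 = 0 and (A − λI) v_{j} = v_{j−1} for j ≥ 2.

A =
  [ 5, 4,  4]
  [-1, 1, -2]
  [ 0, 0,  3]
A Jordan chain for λ = 3 of length 2:
v_1 = (2, -1, 0)ᵀ
v_2 = (1, 0, 0)ᵀ

Let N = A − (3)·I. We want v_2 with N^2 v_2 = 0 but N^1 v_2 ≠ 0; then v_{j-1} := N · v_j for j = 2, …, 2.

Pick v_2 = (1, 0, 0)ᵀ.
Then v_1 = N · v_2 = (2, -1, 0)ᵀ.

Sanity check: (A − (3)·I) v_1 = (0, 0, 0)ᵀ = 0. ✓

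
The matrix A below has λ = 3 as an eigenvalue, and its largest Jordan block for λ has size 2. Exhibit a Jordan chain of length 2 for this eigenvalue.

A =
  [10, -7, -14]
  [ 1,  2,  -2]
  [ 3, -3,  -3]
A Jordan chain for λ = 3 of length 2:
v_1 = (7, 1, 3)ᵀ
v_2 = (1, 0, 0)ᵀ

Let N = A − (3)·I. We want v_2 with N^2 v_2 = 0 but N^1 v_2 ≠ 0; then v_{j-1} := N · v_j for j = 2, …, 2.

Pick v_2 = (1, 0, 0)ᵀ.
Then v_1 = N · v_2 = (7, 1, 3)ᵀ.

Sanity check: (A − (3)·I) v_1 = (0, 0, 0)ᵀ = 0. ✓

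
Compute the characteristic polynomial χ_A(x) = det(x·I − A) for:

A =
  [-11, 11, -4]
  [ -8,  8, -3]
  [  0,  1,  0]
x^3 + 3*x^2 + 3*x + 1

Expanding det(x·I − A) (e.g. by cofactor expansion or by noting that A is similar to its Jordan form J, which has the same characteristic polynomial as A) gives
  χ_A(x) = x^3 + 3*x^2 + 3*x + 1
which factors as (x + 1)^3. The eigenvalues (with algebraic multiplicities) are λ = -1 with multiplicity 3.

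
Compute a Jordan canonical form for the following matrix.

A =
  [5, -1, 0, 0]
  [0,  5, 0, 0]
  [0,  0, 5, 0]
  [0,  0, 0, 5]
J_2(5) ⊕ J_1(5) ⊕ J_1(5)

The characteristic polynomial is
  det(x·I − A) = x^4 - 20*x^3 + 150*x^2 - 500*x + 625 = (x - 5)^4

Eigenvalues and multiplicities (the geometric multiplicity of λ is n − rank(A − λI), which equals the number of Jordan blocks for λ):
  λ = 5: algebraic multiplicity = 4, geometric multiplicity = 3

Determining the block sizes for each eigenvalue:
  λ = 5: 3 blocks summing to 4 forces exactly one block of size 2 and the rest size 1 → block sizes [2, 1, 1]

Assembling the blocks gives a Jordan form
J =
  [5, 1, 0, 0]
  [0, 5, 0, 0]
  [0, 0, 5, 0]
  [0, 0, 0, 5]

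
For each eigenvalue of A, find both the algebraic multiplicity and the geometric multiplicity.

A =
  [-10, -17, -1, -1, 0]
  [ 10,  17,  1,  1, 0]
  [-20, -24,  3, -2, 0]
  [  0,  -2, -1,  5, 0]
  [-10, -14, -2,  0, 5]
λ = 0: alg = 1, geom = 1; λ = 5: alg = 4, geom = 2

Step 1 — factor the characteristic polynomial to read off the algebraic multiplicities:
  χ_A(x) = x*(x - 5)^4

Step 2 — compute geometric multiplicities via the rank-nullity identity g(λ) = n − rank(A − λI):
  rank(A − (0)·I) = 4, so dim ker(A − (0)·I) = n − 4 = 1
  rank(A − (5)·I) = 3, so dim ker(A − (5)·I) = n − 3 = 2

Summary:
  λ = 0: algebraic multiplicity = 1, geometric multiplicity = 1
  λ = 5: algebraic multiplicity = 4, geometric multiplicity = 2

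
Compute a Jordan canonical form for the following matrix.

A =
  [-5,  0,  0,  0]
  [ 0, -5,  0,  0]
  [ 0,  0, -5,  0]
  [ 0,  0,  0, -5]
J_1(-5) ⊕ J_1(-5) ⊕ J_1(-5) ⊕ J_1(-5)

The characteristic polynomial is
  det(x·I − A) = x^4 + 20*x^3 + 150*x^2 + 500*x + 625 = (x + 5)^4

Eigenvalues and multiplicities (the geometric multiplicity of λ is n − rank(A − λI), which equals the number of Jordan blocks for λ):
  λ = -5: algebraic multiplicity = 4, geometric multiplicity = 4

Determining the block sizes for each eigenvalue:
  λ = -5: gm = am = 4, so every block has size 1 → block sizes [1, 1, 1, 1]

Assembling the blocks gives a Jordan form
J =
  [-5,  0,  0,  0]
  [ 0, -5,  0,  0]
  [ 0,  0, -5,  0]
  [ 0,  0,  0, -5]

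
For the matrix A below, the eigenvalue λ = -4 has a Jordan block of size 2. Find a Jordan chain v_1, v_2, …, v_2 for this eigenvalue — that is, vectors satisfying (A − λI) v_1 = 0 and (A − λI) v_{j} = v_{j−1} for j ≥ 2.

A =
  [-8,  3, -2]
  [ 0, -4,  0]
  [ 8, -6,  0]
A Jordan chain for λ = -4 of length 2:
v_1 = (-4, 0, 8)ᵀ
v_2 = (1, 0, 0)ᵀ

Let N = A − (-4)·I. We want v_2 with N^2 v_2 = 0 but N^1 v_2 ≠ 0; then v_{j-1} := N · v_j for j = 2, …, 2.

Pick v_2 = (1, 0, 0)ᵀ.
Then v_1 = N · v_2 = (-4, 0, 8)ᵀ.

Sanity check: (A − (-4)·I) v_1 = (0, 0, 0)ᵀ = 0. ✓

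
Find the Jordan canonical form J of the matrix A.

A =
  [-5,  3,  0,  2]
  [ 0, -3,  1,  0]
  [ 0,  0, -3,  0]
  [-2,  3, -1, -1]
J_3(-3) ⊕ J_1(-3)

The characteristic polynomial is
  det(x·I − A) = x^4 + 12*x^3 + 54*x^2 + 108*x + 81 = (x + 3)^4

Eigenvalues and multiplicities (the geometric multiplicity of λ is n − rank(A − λI), which equals the number of Jordan blocks for λ):
  λ = -3: algebraic multiplicity = 4, geometric multiplicity = 2

Determining the block sizes for each eigenvalue:
  λ = -3: with am = 4 and gm = 2, the partition is not yet determined (e.g. several partitions of 4 into 2 parts exist). Let N = A − (-3)·I. Computing rank(N^1) = 2, rank(N^2) = 1, rank(N^3) = 0; the number of blocks of size ≥ j is rank(N^{j−1}) − rank(N^j), giving [2, 1, 1]. So we have 1 block(s) of size 3, 1 block(s) of size 1 → block sizes [3, 1]

Assembling the blocks gives a Jordan form
J =
  [-3,  1,  0,  0]
  [ 0, -3,  1,  0]
  [ 0,  0, -3,  0]
  [ 0,  0,  0, -3]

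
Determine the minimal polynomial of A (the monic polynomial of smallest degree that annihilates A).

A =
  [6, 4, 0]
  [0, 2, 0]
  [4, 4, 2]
x^2 - 8*x + 12

The characteristic polynomial is χ_A(x) = (x - 6)*(x - 2)^2, so the eigenvalues are known. The minimal polynomial is
  m_A(x) = Π_λ (x − λ)^{k_λ}
where k_λ is the size of the *largest* Jordan block for λ (equivalently, the smallest k with (A − λI)^k v = 0 for every generalised eigenvector v of λ).

  λ = 2: largest Jordan block has size 1, contributing (x − 2)
  λ = 6: largest Jordan block has size 1, contributing (x − 6)

So m_A(x) = (x - 6)*(x - 2) = x^2 - 8*x + 12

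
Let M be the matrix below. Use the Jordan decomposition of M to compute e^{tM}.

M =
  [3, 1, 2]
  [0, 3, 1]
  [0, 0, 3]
e^{tM} =
  [exp(3*t), t*exp(3*t), t^2*exp(3*t)/2 + 2*t*exp(3*t)]
  [0, exp(3*t), t*exp(3*t)]
  [0, 0, exp(3*t)]

Strategy: write M = P · J · P⁻¹ where J is a Jordan canonical form, so e^{tM} = P · e^{tJ} · P⁻¹, and e^{tJ} can be computed block-by-block.

M has Jordan form
J =
  [3, 1, 0]
  [0, 3, 1]
  [0, 0, 3]
(up to reordering of blocks).

Per-block formulas:
  For a 3×3 Jordan block J_3(3): exp(t · J_3(3)) = e^(3t)·(I + t·N + (t^2/2)·N^2), where N is the 3×3 nilpotent shift.

After assembling e^{tJ} and conjugating by P, we get:

e^{tM} =
  [exp(3*t), t*exp(3*t), t^2*exp(3*t)/2 + 2*t*exp(3*t)]
  [0, exp(3*t), t*exp(3*t)]
  [0, 0, exp(3*t)]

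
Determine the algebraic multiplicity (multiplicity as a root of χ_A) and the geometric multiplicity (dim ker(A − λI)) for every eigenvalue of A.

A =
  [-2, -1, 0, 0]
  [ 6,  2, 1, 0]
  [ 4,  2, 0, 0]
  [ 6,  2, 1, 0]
λ = 0: alg = 4, geom = 2

Step 1 — factor the characteristic polynomial to read off the algebraic multiplicities:
  χ_A(x) = x^4

Step 2 — compute geometric multiplicities via the rank-nullity identity g(λ) = n − rank(A − λI):
  rank(A − (0)·I) = 2, so dim ker(A − (0)·I) = n − 2 = 2

Summary:
  λ = 0: algebraic multiplicity = 4, geometric multiplicity = 2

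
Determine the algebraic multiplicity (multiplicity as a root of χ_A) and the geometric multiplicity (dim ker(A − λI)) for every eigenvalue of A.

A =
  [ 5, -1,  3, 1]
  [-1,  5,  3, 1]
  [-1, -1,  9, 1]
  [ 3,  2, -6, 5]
λ = 6: alg = 4, geom = 2

Step 1 — factor the characteristic polynomial to read off the algebraic multiplicities:
  χ_A(x) = (x - 6)^4

Step 2 — compute geometric multiplicities via the rank-nullity identity g(λ) = n − rank(A − λI):
  rank(A − (6)·I) = 2, so dim ker(A − (6)·I) = n − 2 = 2

Summary:
  λ = 6: algebraic multiplicity = 4, geometric multiplicity = 2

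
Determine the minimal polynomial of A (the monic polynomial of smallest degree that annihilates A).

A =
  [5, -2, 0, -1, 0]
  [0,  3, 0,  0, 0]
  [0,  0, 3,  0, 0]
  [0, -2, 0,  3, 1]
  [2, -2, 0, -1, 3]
x^3 - 11*x^2 + 40*x - 48

The characteristic polynomial is χ_A(x) = (x - 4)^2*(x - 3)^3, so the eigenvalues are known. The minimal polynomial is
  m_A(x) = Π_λ (x − λ)^{k_λ}
where k_λ is the size of the *largest* Jordan block for λ (equivalently, the smallest k with (A − λI)^k v = 0 for every generalised eigenvector v of λ).

  λ = 3: largest Jordan block has size 1, contributing (x − 3)
  λ = 4: largest Jordan block has size 2, contributing (x − 4)^2

So m_A(x) = (x - 4)^2*(x - 3) = x^3 - 11*x^2 + 40*x - 48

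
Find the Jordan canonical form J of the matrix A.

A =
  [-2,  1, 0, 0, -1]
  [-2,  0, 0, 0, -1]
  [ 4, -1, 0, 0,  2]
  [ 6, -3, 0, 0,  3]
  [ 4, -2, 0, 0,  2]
J_3(0) ⊕ J_1(0) ⊕ J_1(0)

The characteristic polynomial is
  det(x·I − A) = x^5

Eigenvalues and multiplicities (the geometric multiplicity of λ is n − rank(A − λI), which equals the number of Jordan blocks for λ):
  λ = 0: algebraic multiplicity = 5, geometric multiplicity = 3

Determining the block sizes for each eigenvalue:
  λ = 0: with am = 5 and gm = 3, the partition is not yet determined (e.g. several partitions of 5 into 3 parts exist). Let N = A − (0)·I. Computing rank(N^1) = 2, rank(N^2) = 1, rank(N^3) = 0; the number of blocks of size ≥ j is rank(N^{j−1}) − rank(N^j), giving [3, 1, 1]. So we have 1 block(s) of size 3, 2 block(s) of size 1 → block sizes [3, 1, 1]

Assembling the blocks gives a Jordan form
J =
  [0, 1, 0, 0, 0]
  [0, 0, 1, 0, 0]
  [0, 0, 0, 0, 0]
  [0, 0, 0, 0, 0]
  [0, 0, 0, 0, 0]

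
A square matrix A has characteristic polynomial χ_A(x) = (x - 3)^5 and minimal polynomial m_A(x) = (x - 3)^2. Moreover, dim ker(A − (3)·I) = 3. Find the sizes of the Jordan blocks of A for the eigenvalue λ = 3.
Block sizes for λ = 3: [2, 2, 1]

Step 1 — from the characteristic polynomial, algebraic multiplicity of λ = 3 is 5. From dim ker(A − (3)·I) = 3, there are exactly 3 Jordan blocks for λ = 3.
Step 2 — from the minimal polynomial, the factor (x − 3)^2 tells us the largest block for λ = 3 has size 2.
Step 3 — with total size 5, 3 blocks, and largest block 2, the block sizes (in nonincreasing order) are [2, 2, 1].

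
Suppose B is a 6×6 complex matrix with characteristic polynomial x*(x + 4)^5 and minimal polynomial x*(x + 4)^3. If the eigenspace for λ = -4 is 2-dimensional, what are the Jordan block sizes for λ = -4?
Block sizes for λ = -4: [3, 2]

Step 1 — from the characteristic polynomial, algebraic multiplicity of λ = -4 is 5. From dim ker(B − (-4)·I) = 2, there are exactly 2 Jordan blocks for λ = -4.
Step 2 — from the minimal polynomial, the factor (x + 4)^3 tells us the largest block for λ = -4 has size 3.
Step 3 — with total size 5, 2 blocks, and largest block 3, the block sizes (in nonincreasing order) are [3, 2].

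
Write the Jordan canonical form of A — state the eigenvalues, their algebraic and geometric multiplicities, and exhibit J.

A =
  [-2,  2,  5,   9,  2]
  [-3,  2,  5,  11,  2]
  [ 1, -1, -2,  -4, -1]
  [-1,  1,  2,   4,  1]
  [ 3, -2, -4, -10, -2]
J_3(0) ⊕ J_2(0)

The characteristic polynomial is
  det(x·I − A) = x^5

Eigenvalues and multiplicities (the geometric multiplicity of λ is n − rank(A − λI), which equals the number of Jordan blocks for λ):
  λ = 0: algebraic multiplicity = 5, geometric multiplicity = 2

Determining the block sizes for each eigenvalue:
  λ = 0: with am = 5 and gm = 2, the partition is not yet determined (e.g. several partitions of 5 into 2 parts exist). Let N = A − (0)·I. Computing rank(N^1) = 3, rank(N^2) = 1, rank(N^3) = 0; the number of blocks of size ≥ j is rank(N^{j−1}) − rank(N^j), giving [2, 2, 1]. So we have 1 block(s) of size 3, 1 block(s) of size 2 → block sizes [3, 2]

Assembling the blocks gives a Jordan form
J =
  [0, 1, 0, 0, 0]
  [0, 0, 1, 0, 0]
  [0, 0, 0, 0, 0]
  [0, 0, 0, 0, 1]
  [0, 0, 0, 0, 0]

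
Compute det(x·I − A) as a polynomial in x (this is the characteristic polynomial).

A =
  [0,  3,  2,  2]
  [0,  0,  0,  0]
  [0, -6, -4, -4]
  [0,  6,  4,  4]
x^4

Expanding det(x·I − A) (e.g. by cofactor expansion or by noting that A is similar to its Jordan form J, which has the same characteristic polynomial as A) gives
  χ_A(x) = x^4
which factors as x^4. The eigenvalues (with algebraic multiplicities) are λ = 0 with multiplicity 4.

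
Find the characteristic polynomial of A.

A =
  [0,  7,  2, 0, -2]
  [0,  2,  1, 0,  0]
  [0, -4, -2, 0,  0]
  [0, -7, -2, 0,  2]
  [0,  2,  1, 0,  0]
x^5

Expanding det(x·I − A) (e.g. by cofactor expansion or by noting that A is similar to its Jordan form J, which has the same characteristic polynomial as A) gives
  χ_A(x) = x^5
which factors as x^5. The eigenvalues (with algebraic multiplicities) are λ = 0 with multiplicity 5.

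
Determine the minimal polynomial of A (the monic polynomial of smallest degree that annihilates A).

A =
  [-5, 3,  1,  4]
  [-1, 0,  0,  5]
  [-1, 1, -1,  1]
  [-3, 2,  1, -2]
x^4 + 8*x^3 + 22*x^2 + 24*x + 9

The characteristic polynomial is χ_A(x) = (x + 1)^2*(x + 3)^2, so the eigenvalues are known. The minimal polynomial is
  m_A(x) = Π_λ (x − λ)^{k_λ}
where k_λ is the size of the *largest* Jordan block for λ (equivalently, the smallest k with (A − λI)^k v = 0 for every generalised eigenvector v of λ).

  λ = -3: largest Jordan block has size 2, contributing (x + 3)^2
  λ = -1: largest Jordan block has size 2, contributing (x + 1)^2

So m_A(x) = (x + 1)^2*(x + 3)^2 = x^4 + 8*x^3 + 22*x^2 + 24*x + 9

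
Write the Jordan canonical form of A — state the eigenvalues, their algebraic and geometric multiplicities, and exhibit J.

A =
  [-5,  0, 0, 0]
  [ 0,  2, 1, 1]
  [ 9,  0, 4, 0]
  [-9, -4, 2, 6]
J_1(-5) ⊕ J_2(4) ⊕ J_1(4)

The characteristic polynomial is
  det(x·I − A) = x^4 - 7*x^3 - 12*x^2 + 176*x - 320 = (x - 4)^3*(x + 5)

Eigenvalues and multiplicities (the geometric multiplicity of λ is n − rank(A − λI), which equals the number of Jordan blocks for λ):
  λ = -5: algebraic multiplicity = 1, geometric multiplicity = 1
  λ = 4: algebraic multiplicity = 3, geometric multiplicity = 2

Determining the block sizes for each eigenvalue:
  λ = -5: one block (gm = 1), so the single block has size am = 1 → block sizes [1]
  λ = 4: 2 blocks summing to 3 forces exactly one block of size 2 and the rest size 1 → block sizes [2, 1]

Assembling the blocks gives a Jordan form
J =
  [-5, 0, 0, 0]
  [ 0, 4, 1, 0]
  [ 0, 0, 4, 0]
  [ 0, 0, 0, 4]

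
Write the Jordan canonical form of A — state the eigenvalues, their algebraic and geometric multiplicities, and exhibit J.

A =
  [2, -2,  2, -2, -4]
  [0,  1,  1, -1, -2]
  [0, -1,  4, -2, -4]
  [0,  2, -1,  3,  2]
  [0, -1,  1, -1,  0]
J_3(2) ⊕ J_1(2) ⊕ J_1(2)

The characteristic polynomial is
  det(x·I − A) = x^5 - 10*x^4 + 40*x^3 - 80*x^2 + 80*x - 32 = (x - 2)^5

Eigenvalues and multiplicities (the geometric multiplicity of λ is n − rank(A − λI), which equals the number of Jordan blocks for λ):
  λ = 2: algebraic multiplicity = 5, geometric multiplicity = 3

Determining the block sizes for each eigenvalue:
  λ = 2: with am = 5 and gm = 3, the partition is not yet determined (e.g. several partitions of 5 into 3 parts exist). Let N = A − (2)·I. Computing rank(N^1) = 2, rank(N^2) = 1, rank(N^3) = 0; the number of blocks of size ≥ j is rank(N^{j−1}) − rank(N^j), giving [3, 1, 1]. So we have 1 block(s) of size 3, 2 block(s) of size 1 → block sizes [3, 1, 1]

Assembling the blocks gives a Jordan form
J =
  [2, 1, 0, 0, 0]
  [0, 2, 1, 0, 0]
  [0, 0, 2, 0, 0]
  [0, 0, 0, 2, 0]
  [0, 0, 0, 0, 2]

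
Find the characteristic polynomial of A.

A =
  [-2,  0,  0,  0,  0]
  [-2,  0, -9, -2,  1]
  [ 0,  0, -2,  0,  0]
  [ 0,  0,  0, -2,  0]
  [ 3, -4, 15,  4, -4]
x^5 + 10*x^4 + 40*x^3 + 80*x^2 + 80*x + 32

Expanding det(x·I − A) (e.g. by cofactor expansion or by noting that A is similar to its Jordan form J, which has the same characteristic polynomial as A) gives
  χ_A(x) = x^5 + 10*x^4 + 40*x^3 + 80*x^2 + 80*x + 32
which factors as (x + 2)^5. The eigenvalues (with algebraic multiplicities) are λ = -2 with multiplicity 5.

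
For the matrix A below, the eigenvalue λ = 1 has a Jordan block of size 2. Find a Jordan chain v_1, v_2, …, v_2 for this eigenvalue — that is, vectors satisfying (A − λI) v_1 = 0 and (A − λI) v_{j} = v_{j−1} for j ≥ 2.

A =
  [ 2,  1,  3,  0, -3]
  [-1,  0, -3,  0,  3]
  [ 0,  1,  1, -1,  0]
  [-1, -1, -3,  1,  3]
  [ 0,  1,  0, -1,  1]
A Jordan chain for λ = 1 of length 2:
v_1 = (1, -1, 0, -1, 0)ᵀ
v_2 = (1, 0, 0, 0, 0)ᵀ

Let N = A − (1)·I. We want v_2 with N^2 v_2 = 0 but N^1 v_2 ≠ 0; then v_{j-1} := N · v_j for j = 2, …, 2.

Pick v_2 = (1, 0, 0, 0, 0)ᵀ.
Then v_1 = N · v_2 = (1, -1, 0, -1, 0)ᵀ.

Sanity check: (A − (1)·I) v_1 = (0, 0, 0, 0, 0)ᵀ = 0. ✓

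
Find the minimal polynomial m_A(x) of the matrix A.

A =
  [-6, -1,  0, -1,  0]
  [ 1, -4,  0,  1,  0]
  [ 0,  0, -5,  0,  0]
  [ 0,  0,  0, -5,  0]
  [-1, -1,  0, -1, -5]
x^2 + 10*x + 25

The characteristic polynomial is χ_A(x) = (x + 5)^5, so the eigenvalues are known. The minimal polynomial is
  m_A(x) = Π_λ (x − λ)^{k_λ}
where k_λ is the size of the *largest* Jordan block for λ (equivalently, the smallest k with (A − λI)^k v = 0 for every generalised eigenvector v of λ).

  λ = -5: largest Jordan block has size 2, contributing (x + 5)^2

So m_A(x) = (x + 5)^2 = x^2 + 10*x + 25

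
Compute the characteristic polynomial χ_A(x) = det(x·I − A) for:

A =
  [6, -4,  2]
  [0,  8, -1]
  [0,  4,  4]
x^3 - 18*x^2 + 108*x - 216

Expanding det(x·I − A) (e.g. by cofactor expansion or by noting that A is similar to its Jordan form J, which has the same characteristic polynomial as A) gives
  χ_A(x) = x^3 - 18*x^2 + 108*x - 216
which factors as (x - 6)^3. The eigenvalues (with algebraic multiplicities) are λ = 6 with multiplicity 3.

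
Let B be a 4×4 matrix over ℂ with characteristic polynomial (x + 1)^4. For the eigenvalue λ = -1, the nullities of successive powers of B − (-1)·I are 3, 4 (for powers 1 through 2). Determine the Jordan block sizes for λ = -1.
Block sizes for λ = -1: [2, 1, 1]

From the dimensions of kernels of powers, the number of Jordan blocks of size at least j is d_j − d_{j−1} where d_j = dim ker(N^j) (with d_0 = 0). Computing the differences gives [3, 1].
The number of blocks of size exactly k is (#blocks of size ≥ k) − (#blocks of size ≥ k + 1), so the partition is: 2 block(s) of size 1, 1 block(s) of size 2.
In nonincreasing order the block sizes are [2, 1, 1].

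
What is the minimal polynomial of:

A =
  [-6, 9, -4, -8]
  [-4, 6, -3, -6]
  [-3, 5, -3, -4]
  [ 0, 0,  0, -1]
x^3 + 3*x^2 + 3*x + 1

The characteristic polynomial is χ_A(x) = (x + 1)^4, so the eigenvalues are known. The minimal polynomial is
  m_A(x) = Π_λ (x − λ)^{k_λ}
where k_λ is the size of the *largest* Jordan block for λ (equivalently, the smallest k with (A − λI)^k v = 0 for every generalised eigenvector v of λ).

  λ = -1: largest Jordan block has size 3, contributing (x + 1)^3

So m_A(x) = (x + 1)^3 = x^3 + 3*x^2 + 3*x + 1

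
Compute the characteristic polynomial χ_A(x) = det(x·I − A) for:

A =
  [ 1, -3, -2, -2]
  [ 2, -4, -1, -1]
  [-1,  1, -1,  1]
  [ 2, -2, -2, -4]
x^4 + 8*x^3 + 24*x^2 + 32*x + 16

Expanding det(x·I − A) (e.g. by cofactor expansion or by noting that A is similar to its Jordan form J, which has the same characteristic polynomial as A) gives
  χ_A(x) = x^4 + 8*x^3 + 24*x^2 + 32*x + 16
which factors as (x + 2)^4. The eigenvalues (with algebraic multiplicities) are λ = -2 with multiplicity 4.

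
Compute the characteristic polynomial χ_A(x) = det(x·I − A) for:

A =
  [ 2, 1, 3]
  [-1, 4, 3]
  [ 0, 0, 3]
x^3 - 9*x^2 + 27*x - 27

Expanding det(x·I − A) (e.g. by cofactor expansion or by noting that A is similar to its Jordan form J, which has the same characteristic polynomial as A) gives
  χ_A(x) = x^3 - 9*x^2 + 27*x - 27
which factors as (x - 3)^3. The eigenvalues (with algebraic multiplicities) are λ = 3 with multiplicity 3.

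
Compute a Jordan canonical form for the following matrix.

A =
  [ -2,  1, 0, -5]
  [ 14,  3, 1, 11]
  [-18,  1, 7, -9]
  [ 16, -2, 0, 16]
J_3(6) ⊕ J_1(6)

The characteristic polynomial is
  det(x·I − A) = x^4 - 24*x^3 + 216*x^2 - 864*x + 1296 = (x - 6)^4

Eigenvalues and multiplicities (the geometric multiplicity of λ is n − rank(A − λI), which equals the number of Jordan blocks for λ):
  λ = 6: algebraic multiplicity = 4, geometric multiplicity = 2

Determining the block sizes for each eigenvalue:
  λ = 6: with am = 4 and gm = 2, the partition is not yet determined (e.g. several partitions of 4 into 2 parts exist). Let N = A − (6)·I. Computing rank(N^1) = 2, rank(N^2) = 1, rank(N^3) = 0; the number of blocks of size ≥ j is rank(N^{j−1}) − rank(N^j), giving [2, 1, 1]. So we have 1 block(s) of size 3, 1 block(s) of size 1 → block sizes [3, 1]

Assembling the blocks gives a Jordan form
J =
  [6, 1, 0, 0]
  [0, 6, 1, 0]
  [0, 0, 6, 0]
  [0, 0, 0, 6]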